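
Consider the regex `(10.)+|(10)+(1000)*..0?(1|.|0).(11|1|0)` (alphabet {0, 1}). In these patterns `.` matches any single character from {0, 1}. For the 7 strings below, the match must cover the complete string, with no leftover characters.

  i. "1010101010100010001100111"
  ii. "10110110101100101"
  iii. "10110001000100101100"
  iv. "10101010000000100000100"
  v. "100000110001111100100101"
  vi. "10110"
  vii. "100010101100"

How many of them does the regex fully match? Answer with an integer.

1

i → match
ii → no match
iii → no match
iv → no match
v → no match
vi → no match
vii → no match
Total matched: 1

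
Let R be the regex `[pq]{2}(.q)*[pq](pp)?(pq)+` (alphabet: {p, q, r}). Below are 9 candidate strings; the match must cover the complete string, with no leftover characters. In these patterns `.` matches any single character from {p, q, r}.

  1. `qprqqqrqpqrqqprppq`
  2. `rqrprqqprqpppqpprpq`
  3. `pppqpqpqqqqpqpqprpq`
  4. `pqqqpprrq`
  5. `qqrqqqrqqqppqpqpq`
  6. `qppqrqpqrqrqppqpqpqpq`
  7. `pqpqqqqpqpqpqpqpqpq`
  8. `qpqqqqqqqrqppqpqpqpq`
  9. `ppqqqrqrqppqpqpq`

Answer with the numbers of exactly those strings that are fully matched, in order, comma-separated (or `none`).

5, 6, 7

1 → no match
2 → no match
3 → no match
4 → no match — must end with `pq`
5 → match
6 → match
7 → match
8 → no match
9 → no match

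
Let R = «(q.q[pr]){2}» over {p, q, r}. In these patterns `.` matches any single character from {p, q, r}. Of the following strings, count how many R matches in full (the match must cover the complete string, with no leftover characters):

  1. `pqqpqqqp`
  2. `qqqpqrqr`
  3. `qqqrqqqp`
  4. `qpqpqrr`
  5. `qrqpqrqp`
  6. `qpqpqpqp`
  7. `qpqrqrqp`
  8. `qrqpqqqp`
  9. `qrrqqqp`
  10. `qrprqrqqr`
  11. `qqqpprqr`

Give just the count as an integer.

1. `pqqpqqqp` → no match — must start with `q`
2. `qqqpqrqr` → match
3. `qqqrqqqp` → match
4. `qpqpqrr` → no match
5. `qrqpqrqp` → match
6. `qpqpqpqp` → match
7. `qpqrqrqp` → match
8. `qrqpqqqp` → match
9. `qrrqqqp` → no match
10. `qrprqrqqr` → no match
11. `qqqpprqr` → no match
Total matched: 6

6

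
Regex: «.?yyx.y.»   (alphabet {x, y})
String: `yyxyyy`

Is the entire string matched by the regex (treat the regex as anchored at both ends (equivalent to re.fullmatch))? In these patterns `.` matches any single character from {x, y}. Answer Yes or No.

Yes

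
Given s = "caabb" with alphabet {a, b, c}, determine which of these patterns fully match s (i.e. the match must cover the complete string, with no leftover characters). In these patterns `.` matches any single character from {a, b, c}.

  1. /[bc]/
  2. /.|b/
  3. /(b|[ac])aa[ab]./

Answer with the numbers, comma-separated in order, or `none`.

3

1 → no match
2 → no match
3 → match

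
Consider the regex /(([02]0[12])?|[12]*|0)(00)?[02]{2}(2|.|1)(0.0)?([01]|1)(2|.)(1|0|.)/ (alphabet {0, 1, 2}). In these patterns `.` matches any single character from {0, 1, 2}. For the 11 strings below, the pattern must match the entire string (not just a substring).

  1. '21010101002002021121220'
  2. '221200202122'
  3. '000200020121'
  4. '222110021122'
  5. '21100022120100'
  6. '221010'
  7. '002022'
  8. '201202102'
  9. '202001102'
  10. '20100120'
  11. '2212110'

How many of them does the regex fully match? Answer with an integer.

6

1 → no match
2 → match
3 → match
4 → no match
5 → no match
6 → match
7 → match
8 → match
9 → match
10 → no match
11 → no match
Total matched: 6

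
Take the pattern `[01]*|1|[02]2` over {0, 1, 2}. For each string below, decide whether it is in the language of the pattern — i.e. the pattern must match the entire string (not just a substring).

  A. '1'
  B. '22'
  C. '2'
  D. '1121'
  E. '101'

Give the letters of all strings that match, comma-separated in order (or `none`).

A, B, E

A. '1' → match
B. '22' → match
C. '2' → no match
D. '1121' → no match
E. '101' → match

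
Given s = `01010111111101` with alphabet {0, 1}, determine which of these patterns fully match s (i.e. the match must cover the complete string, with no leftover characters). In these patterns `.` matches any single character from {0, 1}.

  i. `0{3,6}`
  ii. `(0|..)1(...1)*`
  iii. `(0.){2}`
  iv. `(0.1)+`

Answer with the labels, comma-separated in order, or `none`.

ii

i → no match — must end with `0`
ii → match
iii → no match
iv → no match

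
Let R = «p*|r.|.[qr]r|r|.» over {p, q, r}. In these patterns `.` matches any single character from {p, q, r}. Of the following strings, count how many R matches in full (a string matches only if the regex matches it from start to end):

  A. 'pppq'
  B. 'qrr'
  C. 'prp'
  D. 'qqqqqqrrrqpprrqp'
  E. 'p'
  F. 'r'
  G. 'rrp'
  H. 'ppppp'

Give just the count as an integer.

A → no match
B → match
C → no match
D → no match
E → match
F → match
G → no match
H → match
Total matched: 4

4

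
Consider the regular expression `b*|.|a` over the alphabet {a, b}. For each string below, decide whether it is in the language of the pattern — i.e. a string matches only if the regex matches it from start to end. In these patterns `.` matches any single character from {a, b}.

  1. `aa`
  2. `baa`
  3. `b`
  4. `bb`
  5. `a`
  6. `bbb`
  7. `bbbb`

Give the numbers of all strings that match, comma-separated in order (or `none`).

3, 4, 5, 6, 7

1 → no match
2 → no match
3 → match
4 → match
5 → match
6 → match
7 → match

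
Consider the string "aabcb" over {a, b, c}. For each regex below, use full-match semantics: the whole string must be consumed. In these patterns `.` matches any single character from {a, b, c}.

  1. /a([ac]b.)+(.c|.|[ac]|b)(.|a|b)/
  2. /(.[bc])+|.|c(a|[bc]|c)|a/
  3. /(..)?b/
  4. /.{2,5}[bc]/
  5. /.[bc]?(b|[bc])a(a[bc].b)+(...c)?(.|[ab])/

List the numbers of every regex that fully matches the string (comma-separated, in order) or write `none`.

1 → no match
2 → no match
3 → no match
4 → match
5 → no match

4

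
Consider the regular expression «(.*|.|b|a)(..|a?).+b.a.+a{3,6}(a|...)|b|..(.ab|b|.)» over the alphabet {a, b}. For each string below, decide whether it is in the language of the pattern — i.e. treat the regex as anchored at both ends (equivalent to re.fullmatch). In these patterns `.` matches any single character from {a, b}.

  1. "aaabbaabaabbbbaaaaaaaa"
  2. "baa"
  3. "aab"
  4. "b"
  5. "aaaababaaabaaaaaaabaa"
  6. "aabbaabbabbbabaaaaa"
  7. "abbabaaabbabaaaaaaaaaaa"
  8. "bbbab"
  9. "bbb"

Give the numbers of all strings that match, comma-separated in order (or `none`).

1, 2, 3, 4, 5, 6, 7, 8, 9

1 → match
2 → match
3 → match
4 → match
5 → match
6 → match
7 → match
8 → match
9 → match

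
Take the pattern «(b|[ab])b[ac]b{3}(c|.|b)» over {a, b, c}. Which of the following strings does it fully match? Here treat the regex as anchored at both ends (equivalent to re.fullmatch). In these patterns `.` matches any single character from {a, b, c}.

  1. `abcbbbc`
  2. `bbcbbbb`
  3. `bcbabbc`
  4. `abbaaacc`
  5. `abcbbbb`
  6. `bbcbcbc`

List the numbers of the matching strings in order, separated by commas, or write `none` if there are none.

1 → match
2 → match
3 → no match
4 → no match
5 → match
6 → no match

1, 2, 5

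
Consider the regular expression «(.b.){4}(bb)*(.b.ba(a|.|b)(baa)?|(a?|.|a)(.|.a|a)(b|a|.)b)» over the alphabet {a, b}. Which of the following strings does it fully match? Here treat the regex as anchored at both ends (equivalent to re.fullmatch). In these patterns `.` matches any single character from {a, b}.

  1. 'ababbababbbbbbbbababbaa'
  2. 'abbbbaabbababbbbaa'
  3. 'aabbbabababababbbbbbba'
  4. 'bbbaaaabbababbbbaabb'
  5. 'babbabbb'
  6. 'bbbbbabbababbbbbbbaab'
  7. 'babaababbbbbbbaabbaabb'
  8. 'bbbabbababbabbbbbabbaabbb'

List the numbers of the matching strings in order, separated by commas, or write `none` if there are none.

2

1 → no match
2 → match
3 → no match
4 → no match
5 → no match
6 → no match
7 → no match
8 → no match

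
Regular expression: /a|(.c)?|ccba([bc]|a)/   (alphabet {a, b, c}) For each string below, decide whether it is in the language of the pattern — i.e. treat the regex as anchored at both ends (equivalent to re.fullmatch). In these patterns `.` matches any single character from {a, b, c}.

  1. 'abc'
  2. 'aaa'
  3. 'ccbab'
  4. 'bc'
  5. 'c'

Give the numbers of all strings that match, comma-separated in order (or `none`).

3, 4

1. 'abc' → no match
2. 'aaa' → no match
3. 'ccbab' → match
4. 'bc' → match
5. 'c' → no match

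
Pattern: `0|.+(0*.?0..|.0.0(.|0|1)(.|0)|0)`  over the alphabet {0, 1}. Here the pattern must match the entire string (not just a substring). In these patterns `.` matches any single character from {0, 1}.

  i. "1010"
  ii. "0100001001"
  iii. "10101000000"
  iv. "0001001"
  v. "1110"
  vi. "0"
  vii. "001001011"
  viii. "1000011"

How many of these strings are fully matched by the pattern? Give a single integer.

8

i → match
ii → match
iii → match
iv → match
v → match
vi → match
vii → match
viii → match
Total matched: 8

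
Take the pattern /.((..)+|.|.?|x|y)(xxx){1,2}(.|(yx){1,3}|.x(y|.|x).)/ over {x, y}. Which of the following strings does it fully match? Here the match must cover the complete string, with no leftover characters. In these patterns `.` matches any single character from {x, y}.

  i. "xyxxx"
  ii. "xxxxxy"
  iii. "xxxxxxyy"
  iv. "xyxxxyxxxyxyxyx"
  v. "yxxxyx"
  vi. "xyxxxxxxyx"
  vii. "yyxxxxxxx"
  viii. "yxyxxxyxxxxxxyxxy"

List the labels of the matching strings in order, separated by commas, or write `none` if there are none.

ii, iii, v, vi, vii, viii

i → no match
ii → match
iii → match
iv → no match
v → match
vi → match
vii → match
viii → match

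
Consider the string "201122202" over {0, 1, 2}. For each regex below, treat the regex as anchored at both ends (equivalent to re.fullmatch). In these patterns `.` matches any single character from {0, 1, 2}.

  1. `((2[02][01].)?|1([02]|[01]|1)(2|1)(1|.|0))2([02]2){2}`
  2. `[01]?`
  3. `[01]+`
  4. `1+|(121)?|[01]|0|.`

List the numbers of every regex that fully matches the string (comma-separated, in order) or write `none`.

1

1 → match
2 → no match
3 → no match
4 → no match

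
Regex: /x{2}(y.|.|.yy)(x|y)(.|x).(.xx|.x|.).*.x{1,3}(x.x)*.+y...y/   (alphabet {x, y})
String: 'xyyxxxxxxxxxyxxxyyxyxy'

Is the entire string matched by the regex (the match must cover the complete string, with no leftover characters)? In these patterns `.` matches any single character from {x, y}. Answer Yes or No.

No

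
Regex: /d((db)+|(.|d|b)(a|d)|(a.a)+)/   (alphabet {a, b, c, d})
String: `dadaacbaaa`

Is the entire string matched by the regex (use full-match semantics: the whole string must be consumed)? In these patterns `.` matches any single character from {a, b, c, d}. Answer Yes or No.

No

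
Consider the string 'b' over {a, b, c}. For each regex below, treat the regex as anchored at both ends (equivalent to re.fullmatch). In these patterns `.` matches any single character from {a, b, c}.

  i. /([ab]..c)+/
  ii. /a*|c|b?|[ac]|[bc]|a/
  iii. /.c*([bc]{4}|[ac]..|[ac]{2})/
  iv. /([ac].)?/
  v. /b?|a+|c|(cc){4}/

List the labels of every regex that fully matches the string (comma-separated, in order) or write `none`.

i → no match — must end with 'c'
ii → match
iii → no match
iv → no match
v → match

ii, v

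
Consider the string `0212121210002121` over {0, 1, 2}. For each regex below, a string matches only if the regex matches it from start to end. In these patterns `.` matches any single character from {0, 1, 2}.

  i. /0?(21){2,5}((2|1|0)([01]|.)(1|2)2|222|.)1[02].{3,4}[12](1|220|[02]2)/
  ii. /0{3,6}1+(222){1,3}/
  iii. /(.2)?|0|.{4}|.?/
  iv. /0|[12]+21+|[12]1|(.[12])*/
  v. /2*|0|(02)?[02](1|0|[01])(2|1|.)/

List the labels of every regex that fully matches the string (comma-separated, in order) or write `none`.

i

i → match
ii → no match — must end with `222`
iii → no match
iv → no match
v → no match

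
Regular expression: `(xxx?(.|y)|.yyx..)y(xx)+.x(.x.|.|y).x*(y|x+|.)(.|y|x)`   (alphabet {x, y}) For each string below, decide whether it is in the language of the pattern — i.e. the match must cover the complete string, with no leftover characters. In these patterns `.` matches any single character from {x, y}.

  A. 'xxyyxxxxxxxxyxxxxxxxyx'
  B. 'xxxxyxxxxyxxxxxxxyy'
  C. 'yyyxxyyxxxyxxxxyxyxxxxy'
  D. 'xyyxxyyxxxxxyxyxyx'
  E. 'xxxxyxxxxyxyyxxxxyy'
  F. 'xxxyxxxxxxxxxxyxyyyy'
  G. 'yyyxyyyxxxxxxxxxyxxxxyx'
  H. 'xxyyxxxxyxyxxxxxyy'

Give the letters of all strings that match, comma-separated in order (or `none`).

A, B, E, F, G, H

A → match
B → match
C → no match
D → no match
E → match
F → match
G → match
H → match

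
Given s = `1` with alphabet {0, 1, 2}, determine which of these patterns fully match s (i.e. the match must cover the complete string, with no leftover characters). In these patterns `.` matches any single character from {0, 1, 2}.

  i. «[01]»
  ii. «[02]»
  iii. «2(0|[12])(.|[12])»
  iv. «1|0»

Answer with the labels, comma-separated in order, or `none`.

i, iv

i → match
ii → no match
iii → no match — must start with `2`
iv → match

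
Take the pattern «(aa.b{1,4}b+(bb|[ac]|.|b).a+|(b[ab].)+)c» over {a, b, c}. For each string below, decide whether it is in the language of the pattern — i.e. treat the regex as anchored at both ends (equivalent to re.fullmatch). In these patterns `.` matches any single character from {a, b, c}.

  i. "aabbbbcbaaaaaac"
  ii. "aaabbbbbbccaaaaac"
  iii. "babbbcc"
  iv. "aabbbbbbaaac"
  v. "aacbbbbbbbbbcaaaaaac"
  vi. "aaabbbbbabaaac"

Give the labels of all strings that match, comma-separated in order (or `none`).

i → match
ii → match
iii → match
iv → match
v → match
vi → match

i, ii, iii, iv, v, vi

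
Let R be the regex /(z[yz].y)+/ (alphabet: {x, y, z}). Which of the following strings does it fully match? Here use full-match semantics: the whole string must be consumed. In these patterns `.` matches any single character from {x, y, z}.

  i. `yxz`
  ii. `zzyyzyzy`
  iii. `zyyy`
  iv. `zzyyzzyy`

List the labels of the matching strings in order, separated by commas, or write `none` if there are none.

i → no match — must start with `z`
ii → match
iii → match
iv → match

ii, iii, iv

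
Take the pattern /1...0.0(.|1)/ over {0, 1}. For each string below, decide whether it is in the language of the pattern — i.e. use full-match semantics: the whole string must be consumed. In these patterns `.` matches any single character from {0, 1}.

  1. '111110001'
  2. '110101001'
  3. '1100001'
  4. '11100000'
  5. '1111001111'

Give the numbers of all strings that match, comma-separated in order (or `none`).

4

1. '111110001' → no match
2. '110101001' → no match
3. '1100001' → no match
4. '11100000' → match
5. '1111001111' → no match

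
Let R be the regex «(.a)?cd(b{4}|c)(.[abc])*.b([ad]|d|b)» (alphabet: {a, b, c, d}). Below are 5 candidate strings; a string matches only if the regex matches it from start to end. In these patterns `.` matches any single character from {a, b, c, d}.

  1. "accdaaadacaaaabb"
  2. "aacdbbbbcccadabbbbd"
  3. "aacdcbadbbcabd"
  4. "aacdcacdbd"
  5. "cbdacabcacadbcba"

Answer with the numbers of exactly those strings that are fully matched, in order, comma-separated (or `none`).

1 → no match
2 → match
3 → match
4 → match
5 → no match

2, 3, 4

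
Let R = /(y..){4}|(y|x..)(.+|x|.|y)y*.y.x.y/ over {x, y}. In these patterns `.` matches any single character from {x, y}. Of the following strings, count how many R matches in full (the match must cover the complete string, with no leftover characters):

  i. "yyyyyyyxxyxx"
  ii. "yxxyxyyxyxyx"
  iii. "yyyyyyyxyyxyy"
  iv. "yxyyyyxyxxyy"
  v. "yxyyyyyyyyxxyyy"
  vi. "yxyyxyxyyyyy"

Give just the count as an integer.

3

i. "yyyyyyyxxyxx" → match
ii. "yxxyxyyxyxyx" → no match
iii → match
iv. "yxyyyyxyxxyy" → match
v → no match
vi. "yxyyxyxyyyyy" → no match
Total matched: 3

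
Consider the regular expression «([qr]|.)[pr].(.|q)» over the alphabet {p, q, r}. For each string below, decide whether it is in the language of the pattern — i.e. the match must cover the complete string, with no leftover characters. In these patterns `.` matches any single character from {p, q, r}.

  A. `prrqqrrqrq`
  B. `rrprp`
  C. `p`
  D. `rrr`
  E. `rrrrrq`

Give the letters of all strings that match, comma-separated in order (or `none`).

none

A → no match
B → no match
C → no match
D → no match
E → no match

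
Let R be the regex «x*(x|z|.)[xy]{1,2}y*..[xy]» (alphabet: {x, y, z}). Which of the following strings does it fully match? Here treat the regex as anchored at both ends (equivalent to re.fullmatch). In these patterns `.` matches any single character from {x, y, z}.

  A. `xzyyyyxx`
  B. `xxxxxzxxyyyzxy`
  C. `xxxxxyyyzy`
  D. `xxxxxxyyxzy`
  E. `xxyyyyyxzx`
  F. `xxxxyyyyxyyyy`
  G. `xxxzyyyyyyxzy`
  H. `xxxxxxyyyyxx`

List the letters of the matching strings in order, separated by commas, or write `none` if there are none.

A → match
B → match
C → match
D → match
E → match
F → no match
G → match
H → match

A, B, C, D, E, G, H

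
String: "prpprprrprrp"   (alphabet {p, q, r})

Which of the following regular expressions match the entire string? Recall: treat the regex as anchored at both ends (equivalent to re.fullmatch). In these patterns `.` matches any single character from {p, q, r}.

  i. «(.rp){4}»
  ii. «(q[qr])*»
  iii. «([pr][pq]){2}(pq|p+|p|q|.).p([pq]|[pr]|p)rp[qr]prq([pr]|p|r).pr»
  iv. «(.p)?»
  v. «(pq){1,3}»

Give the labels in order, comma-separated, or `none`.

i

i → match
ii → no match
iii → no match — must end with "pr"
iv → no match
v → no match — must start with "pq"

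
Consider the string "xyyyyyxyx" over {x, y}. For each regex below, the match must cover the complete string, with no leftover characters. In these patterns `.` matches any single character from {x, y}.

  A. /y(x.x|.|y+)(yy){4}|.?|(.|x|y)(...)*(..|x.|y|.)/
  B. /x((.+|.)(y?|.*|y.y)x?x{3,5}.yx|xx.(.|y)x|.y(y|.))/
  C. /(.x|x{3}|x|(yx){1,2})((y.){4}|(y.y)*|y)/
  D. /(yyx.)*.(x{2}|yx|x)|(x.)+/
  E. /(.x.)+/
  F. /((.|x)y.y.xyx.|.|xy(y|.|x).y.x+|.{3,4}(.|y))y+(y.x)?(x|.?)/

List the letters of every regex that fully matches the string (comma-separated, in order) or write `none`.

A, C, F

A → match
B → no match
C → match
D → no match
E → no match
F → match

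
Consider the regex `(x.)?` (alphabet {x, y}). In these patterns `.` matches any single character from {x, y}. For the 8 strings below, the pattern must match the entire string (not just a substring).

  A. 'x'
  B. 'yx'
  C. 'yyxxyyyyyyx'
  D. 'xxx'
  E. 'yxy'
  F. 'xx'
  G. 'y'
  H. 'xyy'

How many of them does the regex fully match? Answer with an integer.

A → no match
B → no match
C → no match
D → no match
E → no match
F → match
G → no match
H → no match
Total matched: 1

1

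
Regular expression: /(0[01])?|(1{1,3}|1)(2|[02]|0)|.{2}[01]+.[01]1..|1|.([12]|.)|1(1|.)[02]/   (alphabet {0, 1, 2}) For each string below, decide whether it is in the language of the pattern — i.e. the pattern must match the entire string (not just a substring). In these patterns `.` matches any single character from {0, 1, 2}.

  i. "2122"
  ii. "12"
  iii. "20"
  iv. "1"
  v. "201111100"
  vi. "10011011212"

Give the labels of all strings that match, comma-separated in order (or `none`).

i → no match
ii → match
iii → match
iv → match
v → match
vi → no match

ii, iii, iv, v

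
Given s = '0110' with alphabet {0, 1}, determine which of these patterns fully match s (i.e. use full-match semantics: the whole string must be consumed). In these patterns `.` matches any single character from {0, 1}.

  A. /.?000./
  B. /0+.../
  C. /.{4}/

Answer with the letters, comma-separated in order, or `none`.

A → no match
B → match
C → match

B, C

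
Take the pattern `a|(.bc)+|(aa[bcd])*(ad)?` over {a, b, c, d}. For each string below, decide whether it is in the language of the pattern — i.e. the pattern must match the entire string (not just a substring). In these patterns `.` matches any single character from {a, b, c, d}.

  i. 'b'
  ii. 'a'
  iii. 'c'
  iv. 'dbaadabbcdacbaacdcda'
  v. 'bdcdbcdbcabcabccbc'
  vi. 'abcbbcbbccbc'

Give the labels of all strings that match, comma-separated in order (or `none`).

ii, vi

i. 'b' → no match
ii. 'a' → match
iii. 'c' → no match
iv → no match
v → no match
vi. 'abcbbcbbccbc' → match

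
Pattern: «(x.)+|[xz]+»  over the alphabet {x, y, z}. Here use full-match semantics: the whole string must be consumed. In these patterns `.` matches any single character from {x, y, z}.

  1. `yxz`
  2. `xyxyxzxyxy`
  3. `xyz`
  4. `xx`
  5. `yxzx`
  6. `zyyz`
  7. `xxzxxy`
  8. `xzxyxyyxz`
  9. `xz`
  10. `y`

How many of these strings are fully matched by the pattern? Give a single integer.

3

1. `yxz` → no match
2. `xyxyxzxyxy` → match
3. `xyz` → no match
4. `xx` → match
5. `yxzx` → no match
6. `zyyz` → no match
7. `xxzxxy` → no match
8. `xzxyxyyxz` → no match
9. `xz` → match
10. `y` → no match
Total matched: 3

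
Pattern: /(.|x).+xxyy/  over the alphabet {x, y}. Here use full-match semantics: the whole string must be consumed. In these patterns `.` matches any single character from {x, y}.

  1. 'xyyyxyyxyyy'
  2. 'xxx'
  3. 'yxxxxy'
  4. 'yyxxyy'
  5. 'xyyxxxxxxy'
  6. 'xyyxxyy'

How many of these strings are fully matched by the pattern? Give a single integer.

1 → no match — must end with 'xxyy'
2 → no match — must end with 'xxyy'
3 → no match — must end with 'xxyy'
4 → match
5 → no match — must end with 'xxyy'
6 → match
Total matched: 2

2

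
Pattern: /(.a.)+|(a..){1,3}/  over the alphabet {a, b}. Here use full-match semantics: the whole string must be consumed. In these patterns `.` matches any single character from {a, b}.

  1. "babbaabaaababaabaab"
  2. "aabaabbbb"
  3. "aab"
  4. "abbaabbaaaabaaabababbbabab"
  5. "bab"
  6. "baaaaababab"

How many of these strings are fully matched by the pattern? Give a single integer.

1 → no match
2 → no match
3 → match
4 → no match
5 → match
6 → no match
Total matched: 2

2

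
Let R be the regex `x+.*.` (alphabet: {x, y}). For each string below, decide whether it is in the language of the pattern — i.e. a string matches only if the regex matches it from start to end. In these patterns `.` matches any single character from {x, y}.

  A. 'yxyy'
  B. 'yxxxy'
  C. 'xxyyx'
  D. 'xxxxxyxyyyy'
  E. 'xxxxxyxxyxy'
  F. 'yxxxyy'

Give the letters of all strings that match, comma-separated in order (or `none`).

C, D, E

A → no match — must start with 'x'
B → no match — must start with 'x'
C → match
D → match
E → match
F → no match — must start with 'x'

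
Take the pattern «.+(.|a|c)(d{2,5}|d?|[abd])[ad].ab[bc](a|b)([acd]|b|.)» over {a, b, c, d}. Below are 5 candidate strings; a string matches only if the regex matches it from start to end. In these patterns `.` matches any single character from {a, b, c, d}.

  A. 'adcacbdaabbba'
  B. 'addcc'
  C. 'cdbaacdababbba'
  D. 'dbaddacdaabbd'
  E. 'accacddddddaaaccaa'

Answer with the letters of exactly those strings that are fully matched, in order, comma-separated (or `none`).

A → match
B → no match
C → match
D → no match
E → no match

A, C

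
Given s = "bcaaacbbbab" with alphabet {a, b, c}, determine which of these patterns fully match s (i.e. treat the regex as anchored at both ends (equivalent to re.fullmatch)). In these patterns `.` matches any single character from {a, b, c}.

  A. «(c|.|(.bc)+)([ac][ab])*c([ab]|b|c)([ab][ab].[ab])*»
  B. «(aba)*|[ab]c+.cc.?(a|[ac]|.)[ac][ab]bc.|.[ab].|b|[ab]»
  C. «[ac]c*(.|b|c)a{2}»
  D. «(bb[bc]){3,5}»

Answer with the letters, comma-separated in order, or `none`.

A → match
B → no match
C → no match — must end with "a"
D → no match — must start with "bb"

A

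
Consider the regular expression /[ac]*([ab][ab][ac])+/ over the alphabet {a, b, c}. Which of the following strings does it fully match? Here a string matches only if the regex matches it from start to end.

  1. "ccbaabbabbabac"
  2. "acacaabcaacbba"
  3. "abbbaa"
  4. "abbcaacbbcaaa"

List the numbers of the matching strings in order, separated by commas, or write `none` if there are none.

1, 2, 4

1 → match
2 → match
3. "abbbaa" → no match
4 → match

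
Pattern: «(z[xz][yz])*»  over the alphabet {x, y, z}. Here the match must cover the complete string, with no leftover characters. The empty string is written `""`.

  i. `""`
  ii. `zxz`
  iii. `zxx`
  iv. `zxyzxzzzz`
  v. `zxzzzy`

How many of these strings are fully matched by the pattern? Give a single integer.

4

i → match
ii → match
iii → no match
iv → match
v → match
Total matched: 4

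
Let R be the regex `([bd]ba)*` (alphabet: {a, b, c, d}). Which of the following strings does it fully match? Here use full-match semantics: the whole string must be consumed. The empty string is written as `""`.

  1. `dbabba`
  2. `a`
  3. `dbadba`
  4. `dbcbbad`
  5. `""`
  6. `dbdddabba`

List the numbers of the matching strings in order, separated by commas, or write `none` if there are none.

1, 3, 5

1 → match
2 → no match
3 → match
4 → no match
5 → match
6 → no match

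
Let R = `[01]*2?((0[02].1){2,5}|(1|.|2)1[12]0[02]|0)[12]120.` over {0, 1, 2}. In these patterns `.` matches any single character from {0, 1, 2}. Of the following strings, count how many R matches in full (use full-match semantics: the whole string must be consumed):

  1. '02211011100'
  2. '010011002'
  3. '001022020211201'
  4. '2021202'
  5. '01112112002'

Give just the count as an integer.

1 → no match
2 → no match
3 → no match
4 → match
5 → no match
Total matched: 1

1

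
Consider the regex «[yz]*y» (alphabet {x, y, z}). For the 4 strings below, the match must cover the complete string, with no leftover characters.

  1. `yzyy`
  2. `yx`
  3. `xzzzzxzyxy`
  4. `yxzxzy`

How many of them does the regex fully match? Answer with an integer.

1 → match
2 → no match — must end with `y`
3 → no match
4 → no match
Total matched: 1

1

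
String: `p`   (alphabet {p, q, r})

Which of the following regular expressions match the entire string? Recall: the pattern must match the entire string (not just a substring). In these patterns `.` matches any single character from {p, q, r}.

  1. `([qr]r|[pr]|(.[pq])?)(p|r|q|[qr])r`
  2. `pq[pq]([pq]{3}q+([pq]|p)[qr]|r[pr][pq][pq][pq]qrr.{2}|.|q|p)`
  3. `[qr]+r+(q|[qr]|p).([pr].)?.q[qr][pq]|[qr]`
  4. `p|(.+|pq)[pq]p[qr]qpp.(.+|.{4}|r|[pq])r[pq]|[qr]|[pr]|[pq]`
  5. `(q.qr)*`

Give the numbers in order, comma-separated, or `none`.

1 → no match — must end with `r`
2 → no match — must start with `pq`
3 → no match
4 → match
5 → no match

4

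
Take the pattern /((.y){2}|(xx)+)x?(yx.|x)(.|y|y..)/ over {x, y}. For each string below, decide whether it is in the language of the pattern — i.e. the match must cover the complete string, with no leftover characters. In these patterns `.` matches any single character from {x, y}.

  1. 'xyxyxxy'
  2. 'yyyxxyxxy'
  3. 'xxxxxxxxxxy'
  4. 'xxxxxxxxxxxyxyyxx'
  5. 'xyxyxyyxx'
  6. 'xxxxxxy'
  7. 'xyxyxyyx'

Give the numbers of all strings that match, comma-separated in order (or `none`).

1, 3, 4, 6, 7

1. 'xyxyxxy' → match
2. 'yyyxxyxxy' → no match
3. 'xxxxxxxxxxy' → match
4 → match
5. 'xyxyxyyxx' → no match
6. 'xxxxxxy' → match
7. 'xyxyxyyx' → match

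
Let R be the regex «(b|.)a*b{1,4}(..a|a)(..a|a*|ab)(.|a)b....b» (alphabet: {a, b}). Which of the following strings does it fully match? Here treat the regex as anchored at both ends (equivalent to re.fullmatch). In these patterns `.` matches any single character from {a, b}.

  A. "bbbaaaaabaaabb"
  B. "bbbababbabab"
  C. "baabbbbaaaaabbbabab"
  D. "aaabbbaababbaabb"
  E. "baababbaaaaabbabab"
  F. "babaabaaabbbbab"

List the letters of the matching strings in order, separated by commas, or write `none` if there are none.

A → match
B → no match
C → match
D → match
E → no match
F → no match

A, C, D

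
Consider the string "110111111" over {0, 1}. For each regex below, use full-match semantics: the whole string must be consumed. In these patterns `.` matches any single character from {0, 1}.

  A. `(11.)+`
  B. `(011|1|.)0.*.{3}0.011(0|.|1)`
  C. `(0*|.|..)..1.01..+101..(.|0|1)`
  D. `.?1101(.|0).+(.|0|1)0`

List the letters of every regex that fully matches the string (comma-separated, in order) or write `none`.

A → match
B → no match
C → no match
D → no match — must end with "0"

A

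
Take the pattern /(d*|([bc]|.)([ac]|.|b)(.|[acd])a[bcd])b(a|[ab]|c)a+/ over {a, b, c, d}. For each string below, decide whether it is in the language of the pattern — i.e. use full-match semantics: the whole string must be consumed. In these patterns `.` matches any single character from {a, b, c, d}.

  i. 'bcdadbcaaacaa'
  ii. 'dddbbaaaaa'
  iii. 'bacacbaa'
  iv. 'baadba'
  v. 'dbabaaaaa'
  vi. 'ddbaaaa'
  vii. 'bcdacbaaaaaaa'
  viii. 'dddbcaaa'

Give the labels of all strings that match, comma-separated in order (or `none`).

ii, iii, vi, vii, viii

i → no match
ii → match
iii → match
iv → no match
v → no match
vi → match
vii → match
viii → match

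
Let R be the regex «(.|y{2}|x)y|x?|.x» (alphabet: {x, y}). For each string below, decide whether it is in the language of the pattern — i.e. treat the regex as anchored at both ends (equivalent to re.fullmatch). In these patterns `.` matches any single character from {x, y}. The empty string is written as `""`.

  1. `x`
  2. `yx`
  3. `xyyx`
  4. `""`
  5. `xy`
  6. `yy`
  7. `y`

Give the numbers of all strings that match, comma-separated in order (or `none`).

1, 2, 4, 5, 6

1. `x` → match
2. `yx` → match
3. `xyyx` → no match
4. `""` → match
5. `xy` → match
6. `yy` → match
7. `y` → no match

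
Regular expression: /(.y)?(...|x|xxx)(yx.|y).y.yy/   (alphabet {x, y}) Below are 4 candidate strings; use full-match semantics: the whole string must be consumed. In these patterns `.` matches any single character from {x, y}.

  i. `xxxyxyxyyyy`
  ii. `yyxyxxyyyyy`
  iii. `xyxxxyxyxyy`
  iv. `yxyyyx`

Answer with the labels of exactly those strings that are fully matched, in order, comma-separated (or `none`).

i → match
ii → match
iii → match
iv → no match — must end with `yy`

i, ii, iii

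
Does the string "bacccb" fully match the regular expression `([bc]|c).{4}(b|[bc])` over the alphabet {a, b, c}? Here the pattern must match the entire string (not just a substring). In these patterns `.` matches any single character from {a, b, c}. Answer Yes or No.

Yes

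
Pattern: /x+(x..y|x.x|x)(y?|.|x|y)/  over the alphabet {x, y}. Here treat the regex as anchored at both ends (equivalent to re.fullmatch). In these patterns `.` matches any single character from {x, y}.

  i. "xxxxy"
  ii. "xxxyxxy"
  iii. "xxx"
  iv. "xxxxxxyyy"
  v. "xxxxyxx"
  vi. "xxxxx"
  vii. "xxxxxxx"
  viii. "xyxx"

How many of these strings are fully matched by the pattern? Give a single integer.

i → match
ii → no match
iii → match
iv → match
v → match
vi → match
vii → match
viii → no match
Total matched: 6

6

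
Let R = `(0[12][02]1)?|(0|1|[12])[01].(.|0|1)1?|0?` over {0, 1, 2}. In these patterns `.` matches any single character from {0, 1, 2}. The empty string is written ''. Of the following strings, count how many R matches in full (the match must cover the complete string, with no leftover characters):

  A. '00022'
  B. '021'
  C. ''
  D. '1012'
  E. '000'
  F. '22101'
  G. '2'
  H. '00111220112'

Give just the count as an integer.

2

A → no match
B → no match
C → match
D → match
E → no match
F → no match
G → no match
H → no match
Total matched: 2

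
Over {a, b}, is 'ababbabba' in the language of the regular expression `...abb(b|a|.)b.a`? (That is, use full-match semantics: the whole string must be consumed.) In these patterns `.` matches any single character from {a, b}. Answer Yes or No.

No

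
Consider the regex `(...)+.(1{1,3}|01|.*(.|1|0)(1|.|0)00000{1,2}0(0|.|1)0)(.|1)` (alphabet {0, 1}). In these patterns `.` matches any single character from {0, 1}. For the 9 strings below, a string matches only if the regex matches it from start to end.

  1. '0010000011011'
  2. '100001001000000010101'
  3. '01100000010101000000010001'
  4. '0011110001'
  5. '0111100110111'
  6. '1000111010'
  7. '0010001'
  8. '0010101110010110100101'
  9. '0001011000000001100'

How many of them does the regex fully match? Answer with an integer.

3

1 → match
2 → no match
3 → no match
4 → no match
5 → match
6 → match
7 → no match
8 → no match
9 → no match
Total matched: 3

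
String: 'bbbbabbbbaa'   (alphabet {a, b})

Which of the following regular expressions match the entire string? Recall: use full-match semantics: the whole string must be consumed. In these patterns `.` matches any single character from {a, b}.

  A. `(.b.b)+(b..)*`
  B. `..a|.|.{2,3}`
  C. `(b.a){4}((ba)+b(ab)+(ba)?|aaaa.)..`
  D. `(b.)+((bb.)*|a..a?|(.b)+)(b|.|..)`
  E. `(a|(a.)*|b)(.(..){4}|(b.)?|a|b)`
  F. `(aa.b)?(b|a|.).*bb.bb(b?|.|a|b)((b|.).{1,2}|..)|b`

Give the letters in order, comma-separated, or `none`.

A → match
B → no match
C → no match
D → no match
E → no match
F → match

A, F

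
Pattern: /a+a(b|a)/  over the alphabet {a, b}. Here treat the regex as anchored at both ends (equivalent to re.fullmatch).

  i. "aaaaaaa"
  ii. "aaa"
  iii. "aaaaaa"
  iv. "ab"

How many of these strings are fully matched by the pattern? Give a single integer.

i. "aaaaaaa" → match
ii. "aaa" → match
iii. "aaaaaa" → match
iv. "ab" → no match
Total matched: 3

3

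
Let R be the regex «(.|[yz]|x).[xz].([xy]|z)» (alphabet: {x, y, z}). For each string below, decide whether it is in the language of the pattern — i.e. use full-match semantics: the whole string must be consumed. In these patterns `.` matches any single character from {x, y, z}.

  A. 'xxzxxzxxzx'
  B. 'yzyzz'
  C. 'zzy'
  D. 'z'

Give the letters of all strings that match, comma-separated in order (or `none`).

A → no match
B → no match
C → no match
D → no match

none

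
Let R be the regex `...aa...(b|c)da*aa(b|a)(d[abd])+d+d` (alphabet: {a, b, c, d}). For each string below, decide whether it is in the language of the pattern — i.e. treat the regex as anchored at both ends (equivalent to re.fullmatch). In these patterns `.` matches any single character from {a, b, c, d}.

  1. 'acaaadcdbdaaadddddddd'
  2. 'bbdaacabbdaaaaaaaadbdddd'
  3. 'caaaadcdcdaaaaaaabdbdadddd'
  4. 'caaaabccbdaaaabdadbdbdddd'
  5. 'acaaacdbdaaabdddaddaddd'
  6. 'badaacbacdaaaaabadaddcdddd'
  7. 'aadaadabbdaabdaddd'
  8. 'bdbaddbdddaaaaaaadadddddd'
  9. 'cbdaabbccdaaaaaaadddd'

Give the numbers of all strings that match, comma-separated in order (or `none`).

1 → match
2 → match
3 → match
4 → match
5 → no match
6 → no match
7 → match
8 → no match
9 → match

1, 2, 3, 4, 7, 9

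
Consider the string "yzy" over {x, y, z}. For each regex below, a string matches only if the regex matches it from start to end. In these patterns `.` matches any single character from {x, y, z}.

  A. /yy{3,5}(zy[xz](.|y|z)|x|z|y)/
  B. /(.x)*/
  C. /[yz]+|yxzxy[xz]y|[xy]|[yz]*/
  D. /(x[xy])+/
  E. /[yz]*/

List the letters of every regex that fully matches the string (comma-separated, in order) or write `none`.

A → no match — must start with "yy"
B → no match
C → match
D → no match — must start with "x"
E → match

C, E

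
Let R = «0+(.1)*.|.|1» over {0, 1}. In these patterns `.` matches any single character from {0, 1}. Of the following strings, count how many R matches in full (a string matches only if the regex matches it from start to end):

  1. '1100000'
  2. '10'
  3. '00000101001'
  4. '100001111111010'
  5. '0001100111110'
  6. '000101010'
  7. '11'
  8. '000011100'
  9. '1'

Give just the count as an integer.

2

1. '1100000' → no match
2. '10' → no match
3. '00000101001' → no match
4 → no match
5 → no match
6. '000101010' → match
7. '11' → no match
8. '000011100' → no match
9. '1' → match
Total matched: 2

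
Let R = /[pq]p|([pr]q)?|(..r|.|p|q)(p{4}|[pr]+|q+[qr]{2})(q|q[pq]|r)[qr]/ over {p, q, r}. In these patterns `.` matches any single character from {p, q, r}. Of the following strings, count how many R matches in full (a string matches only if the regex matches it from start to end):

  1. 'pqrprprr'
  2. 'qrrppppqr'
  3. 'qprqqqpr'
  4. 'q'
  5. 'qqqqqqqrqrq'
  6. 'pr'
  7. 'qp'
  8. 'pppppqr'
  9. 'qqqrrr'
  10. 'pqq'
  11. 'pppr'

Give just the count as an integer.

1 → match
2 → match
3 → no match
4 → no match
5 → match
6 → no match
7 → match
8 → match
9 → match
10 → no match
11 → no match
Total matched: 6

6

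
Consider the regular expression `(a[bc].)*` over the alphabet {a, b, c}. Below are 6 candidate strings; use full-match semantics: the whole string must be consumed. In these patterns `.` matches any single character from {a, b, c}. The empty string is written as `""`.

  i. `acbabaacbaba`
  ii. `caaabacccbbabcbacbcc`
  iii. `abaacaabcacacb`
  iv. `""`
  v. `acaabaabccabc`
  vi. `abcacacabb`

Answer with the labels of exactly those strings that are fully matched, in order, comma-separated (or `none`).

i, iv

i → match
ii → no match
iii → no match
iv → match
v → no match
vi → no match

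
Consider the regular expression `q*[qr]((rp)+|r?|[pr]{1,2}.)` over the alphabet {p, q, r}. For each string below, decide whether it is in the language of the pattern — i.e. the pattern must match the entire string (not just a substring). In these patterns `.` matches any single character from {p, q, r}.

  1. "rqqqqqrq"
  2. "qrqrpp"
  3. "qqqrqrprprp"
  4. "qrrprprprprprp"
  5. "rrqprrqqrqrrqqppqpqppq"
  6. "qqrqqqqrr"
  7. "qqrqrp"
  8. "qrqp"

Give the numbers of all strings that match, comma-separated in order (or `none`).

1 → no match
2 → no match
3 → no match
4 → match
5 → no match
6 → no match
7 → no match
8 → no match

4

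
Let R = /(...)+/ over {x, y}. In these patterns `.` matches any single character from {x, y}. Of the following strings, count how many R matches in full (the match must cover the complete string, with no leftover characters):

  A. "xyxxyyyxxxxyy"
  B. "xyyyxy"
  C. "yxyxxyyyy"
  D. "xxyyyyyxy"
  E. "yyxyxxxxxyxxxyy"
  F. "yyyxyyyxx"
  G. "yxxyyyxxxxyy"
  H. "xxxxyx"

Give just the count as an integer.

A → no match
B. "xyyyxy" → match
C. "yxyxxyyyy" → match
D. "xxyyyyyxy" → match
E → match
F. "yyyxyyyxx" → match
G. "yxxyyyxxxxyy" → match
H. "xxxxyx" → match
Total matched: 7

7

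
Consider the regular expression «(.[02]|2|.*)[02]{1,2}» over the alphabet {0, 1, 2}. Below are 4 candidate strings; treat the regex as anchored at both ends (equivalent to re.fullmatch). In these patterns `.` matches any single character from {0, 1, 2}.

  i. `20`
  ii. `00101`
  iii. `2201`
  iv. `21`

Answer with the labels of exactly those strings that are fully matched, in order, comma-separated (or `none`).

i → match
ii → no match
iii → no match
iv → no match

i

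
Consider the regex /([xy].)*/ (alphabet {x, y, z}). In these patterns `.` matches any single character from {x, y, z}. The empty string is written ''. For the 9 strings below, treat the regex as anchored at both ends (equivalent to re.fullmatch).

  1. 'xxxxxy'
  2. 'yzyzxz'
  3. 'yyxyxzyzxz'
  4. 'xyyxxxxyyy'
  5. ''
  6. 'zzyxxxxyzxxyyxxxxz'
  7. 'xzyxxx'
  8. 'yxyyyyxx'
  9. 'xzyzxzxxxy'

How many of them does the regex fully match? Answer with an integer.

8

1 → match
2 → match
3 → match
4 → match
5 → match
6 → no match
7 → match
8 → match
9 → match
Total matched: 8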